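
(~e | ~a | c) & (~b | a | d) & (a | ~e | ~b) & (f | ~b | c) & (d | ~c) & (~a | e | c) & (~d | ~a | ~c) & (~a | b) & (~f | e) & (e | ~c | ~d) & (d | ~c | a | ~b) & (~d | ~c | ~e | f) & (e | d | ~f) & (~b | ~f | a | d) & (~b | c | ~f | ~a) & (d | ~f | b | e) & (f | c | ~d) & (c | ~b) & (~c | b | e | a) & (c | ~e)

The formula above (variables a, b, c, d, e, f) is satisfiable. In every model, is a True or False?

False

Suppose a = 1.
(b) alone gives b = 1.
(c) alone gives c = 1.
(d) alone gives d = 1.
But (~d) is also a unit clause — contradiction.
So every satisfying assignment has a = False.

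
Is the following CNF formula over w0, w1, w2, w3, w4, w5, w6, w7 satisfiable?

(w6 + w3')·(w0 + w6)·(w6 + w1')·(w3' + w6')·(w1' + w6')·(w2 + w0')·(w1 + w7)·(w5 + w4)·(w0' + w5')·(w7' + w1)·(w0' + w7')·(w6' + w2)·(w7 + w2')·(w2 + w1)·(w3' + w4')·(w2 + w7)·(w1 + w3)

Unsatisfiable

Case w6 = 1:
From the singleton clause (w3'), w3 = 0.
From the singleton clause (w1'), w1 = 0.
But (w1) is also a unit clause — contradiction.
That branch fails; take w6 = 0 instead.
From the singleton clause (w3'), w3 = 0.
From the singleton clause (w0), w0 = 1.
From the singleton clause (w1'), w1 = 0.
But (w1) is also a unit clause — contradiction.
Both values of w6 lead to a conflict.
No assignment satisfies every clause.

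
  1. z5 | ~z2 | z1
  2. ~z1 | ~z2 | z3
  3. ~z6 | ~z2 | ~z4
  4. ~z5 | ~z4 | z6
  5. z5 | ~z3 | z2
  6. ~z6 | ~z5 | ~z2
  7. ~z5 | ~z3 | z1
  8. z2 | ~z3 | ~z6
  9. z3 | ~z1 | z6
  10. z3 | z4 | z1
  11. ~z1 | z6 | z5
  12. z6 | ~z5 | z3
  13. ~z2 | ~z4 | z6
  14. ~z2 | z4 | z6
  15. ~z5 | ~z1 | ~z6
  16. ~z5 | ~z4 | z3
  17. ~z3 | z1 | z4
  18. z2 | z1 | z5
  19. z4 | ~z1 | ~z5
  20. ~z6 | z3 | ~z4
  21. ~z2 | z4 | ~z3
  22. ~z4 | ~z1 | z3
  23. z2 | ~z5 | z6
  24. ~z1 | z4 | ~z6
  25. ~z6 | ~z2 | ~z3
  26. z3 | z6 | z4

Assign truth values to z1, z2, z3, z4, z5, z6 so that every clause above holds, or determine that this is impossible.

UNSATISFIABLE

Try z5 = 1.
Try z4 = 0.
The clause (~z1) is unit, so z1 = 0.
The clause (~z3) is unit, so z3 = 0.
But (z3) is also a unit clause — contradiction.
Undo z4 and try z4 = 1.
The clause (z6) is unit, so z6 = 1.
The clause (~z2) is unit, so z2 = 0.
The clause (~z3) is unit, so z3 = 0.
But (z3) is also a unit clause — contradiction.
Neither z4 = 1 nor z4 = 0 works.
Undo z5 and try z5 = 0.
Try z2 = 0.
The clause (~z3) is unit, so z3 = 0.
The clause (z1) is unit, so z1 = 1.
The clause (z6) is unit, so z6 = 1.
The clause (~z4) is unit, so z4 = 0.
But (z4) is also a unit clause — contradiction.
Undo z2 and try z2 = 1.
The clause (z1) is unit, so z1 = 1.
The clause (z3) is unit, so z3 = 1.
The clause (z6) is unit, so z6 = 1.
But (~z6) is also a unit clause — contradiction.
Neither z2 = 1 nor z2 = 0 works.
Neither z5 = 1 nor z5 = 0 works.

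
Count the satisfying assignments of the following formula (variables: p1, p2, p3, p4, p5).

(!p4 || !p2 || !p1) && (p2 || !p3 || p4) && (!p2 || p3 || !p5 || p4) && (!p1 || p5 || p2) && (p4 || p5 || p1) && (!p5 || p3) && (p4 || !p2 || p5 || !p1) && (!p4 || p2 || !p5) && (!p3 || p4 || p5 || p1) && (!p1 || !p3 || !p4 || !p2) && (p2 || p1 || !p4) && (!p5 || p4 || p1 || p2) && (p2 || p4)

There are 2^5 = 32 truth assignments over (p1, p2, p3, p4, p5).
Split on p5. With p5 = true, the clauses containing p5 are satisfied and !p5 drops from the rest; 3 of the 2^4 = 16 assignments to the other variables satisfy what remains.
With p5 = false, by the same count on the reduced clause set, 2 assignments work.
(One model: p1=F, p2=T, p3=F, p4=T, p5=F.)
Total: 3 + 2 = 5.

5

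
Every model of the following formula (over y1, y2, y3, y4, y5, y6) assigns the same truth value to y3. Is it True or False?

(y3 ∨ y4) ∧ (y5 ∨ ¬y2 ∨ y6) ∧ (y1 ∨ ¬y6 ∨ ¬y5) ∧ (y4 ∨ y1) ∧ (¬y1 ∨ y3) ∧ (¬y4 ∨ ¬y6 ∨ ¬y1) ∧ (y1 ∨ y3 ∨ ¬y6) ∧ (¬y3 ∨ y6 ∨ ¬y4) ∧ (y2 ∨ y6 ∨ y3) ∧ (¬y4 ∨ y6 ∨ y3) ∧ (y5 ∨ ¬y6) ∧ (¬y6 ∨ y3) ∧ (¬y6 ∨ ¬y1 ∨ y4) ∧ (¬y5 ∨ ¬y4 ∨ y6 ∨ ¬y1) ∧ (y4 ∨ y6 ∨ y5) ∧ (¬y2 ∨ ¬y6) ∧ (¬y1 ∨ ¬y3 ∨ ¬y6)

True

Suppose y3 = False.
From the singleton clause (y4), y4 = True.
From the singleton clause (¬y1), y1 = False.
From the singleton clause (¬y6), y6 = False.
That conflicts with the unit clause (y6).
So every satisfying assignment has y3 = True.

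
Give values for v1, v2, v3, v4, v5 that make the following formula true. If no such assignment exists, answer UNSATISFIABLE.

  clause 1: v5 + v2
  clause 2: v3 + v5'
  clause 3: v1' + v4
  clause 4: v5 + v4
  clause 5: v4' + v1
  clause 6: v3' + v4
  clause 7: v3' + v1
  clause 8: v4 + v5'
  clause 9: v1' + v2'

Case v5 = 1:
Unit clause (v3) forces v3 = 1.
Unit clause (v4) forces v4 = 1.
Unit clause (v1) forces v1 = 1.
Unit clause (v2') forces v2 = 0.
Every clause now holds.

v1 ↦ 1; v2 ↦ 0; v3 ↦ 1; v4 ↦ 1; v5 ↦ 1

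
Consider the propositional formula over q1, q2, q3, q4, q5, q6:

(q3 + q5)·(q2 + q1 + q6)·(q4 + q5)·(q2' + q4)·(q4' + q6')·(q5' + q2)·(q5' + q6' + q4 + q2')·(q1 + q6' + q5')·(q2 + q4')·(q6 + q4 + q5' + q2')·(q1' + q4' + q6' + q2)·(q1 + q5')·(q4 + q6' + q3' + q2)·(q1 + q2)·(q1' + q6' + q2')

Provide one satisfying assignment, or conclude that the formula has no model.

q1=0, q2=1, q3=1, q4=1, q5=0, q6=0

Try q3 = 1.
Try q4 = 1.
From the singleton clause (q6'), q6 = 0.
From the singleton clause (q2), q2 = 1.
Try q1 = 0.
From the singleton clause (q5'), q5 = 0.
This assignment satisfies each clause.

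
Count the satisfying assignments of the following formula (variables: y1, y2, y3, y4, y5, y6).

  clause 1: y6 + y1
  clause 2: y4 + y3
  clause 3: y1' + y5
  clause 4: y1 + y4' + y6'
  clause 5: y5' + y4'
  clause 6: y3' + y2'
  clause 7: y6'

1

There are 2^6 = 64 truth assignments over (y1, y2, y3, y4, y5, y6).
Split on y2. With y2 = 1, the clauses containing y2 are satisfied and y2' drops from the rest; 0 of the 2^5 = 32 assignments to the other variables satisfy what remains.
With y2 = 0, by the same count on the reduced clause set, 1 assignment works.
Total: 0 + 1 = 1.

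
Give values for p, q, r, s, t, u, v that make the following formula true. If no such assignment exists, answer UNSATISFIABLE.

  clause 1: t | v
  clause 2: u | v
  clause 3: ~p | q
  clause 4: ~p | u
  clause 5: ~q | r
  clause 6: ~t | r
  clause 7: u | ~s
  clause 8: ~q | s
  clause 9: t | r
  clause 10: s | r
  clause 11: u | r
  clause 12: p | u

p: 0,  q: 1,  r: 1,  s: 1,  t: 1,  u: 1,  v: 1

Case t = 1:
The clause (r) is unit, so r = 1.
Case u = 1:
Case p = 0:
Case q = 1:
The clause (s) is unit, so s = 1.
Every clause is now satisfied; v is unconstrained.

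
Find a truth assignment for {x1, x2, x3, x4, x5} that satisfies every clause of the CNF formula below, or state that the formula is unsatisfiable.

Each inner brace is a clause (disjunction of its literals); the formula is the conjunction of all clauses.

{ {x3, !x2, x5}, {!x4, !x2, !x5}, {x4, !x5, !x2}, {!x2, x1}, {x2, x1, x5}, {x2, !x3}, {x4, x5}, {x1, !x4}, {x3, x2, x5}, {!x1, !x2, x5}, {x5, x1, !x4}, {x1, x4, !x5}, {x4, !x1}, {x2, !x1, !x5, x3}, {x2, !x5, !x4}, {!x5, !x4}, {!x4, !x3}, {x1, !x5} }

UNSATISFIABLE

Suppose x2 = false.
From the singleton clause (!x3), x3 = false.
From the singleton clause (x5), x5 = true.
From the singleton clause (!x1), x1 = false.
But (x1) is also a unit clause — contradiction.
Backtrack on x2: now try x2 = true.
From the singleton clause (x1), x1 = true.
From the singleton clause (x5), x5 = true.
From the singleton clause (!x4), x4 = false.
But (x4) is also a unit clause — contradiction.
Both values of x2 lead to a conflict.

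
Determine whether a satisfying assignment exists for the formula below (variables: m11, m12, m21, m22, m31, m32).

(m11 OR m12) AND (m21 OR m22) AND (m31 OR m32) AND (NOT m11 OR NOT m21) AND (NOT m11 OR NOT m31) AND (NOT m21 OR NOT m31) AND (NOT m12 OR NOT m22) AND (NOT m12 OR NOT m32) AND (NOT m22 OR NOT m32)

Case m11 = true:
From the singleton clause (NOT m21), m21 = false.
From the singleton clause (m22), m22 = true.
From the singleton clause (NOT m31), m31 = false.
From the singleton clause (m32), m32 = true.
That conflicts with the unit clause (NOT m32).
So m11 must be the other value — set m11 = false.
From the singleton clause (m12), m12 = true.
From the singleton clause (NOT m22), m22 = false.
From the singleton clause (m21), m21 = true.
From the singleton clause (NOT m31), m31 = false.
From the singleton clause (m32), m32 = true.
That conflicts with the unit clause (NOT m32).
Both values of m11 lead to a conflict.
No assignment satisfies every clause.

No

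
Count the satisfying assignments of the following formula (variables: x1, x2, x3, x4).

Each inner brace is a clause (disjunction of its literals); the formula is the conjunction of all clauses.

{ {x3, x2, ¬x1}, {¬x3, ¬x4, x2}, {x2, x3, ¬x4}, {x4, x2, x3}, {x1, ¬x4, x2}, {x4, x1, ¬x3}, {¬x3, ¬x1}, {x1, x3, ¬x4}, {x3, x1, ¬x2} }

3

There are 2^4 = 16 truth assignments over (x1, x2, x3, x4).
Split on x2. With x2 = True, the clauses containing x2 are satisfied and ¬x2 drops from the rest; 3 of the 2^3 = 8 assignments to the other variables satisfy what remains.
With x2 = False, by the same count on the reduced clause set, 0 assignments work.
Total: 3 + 0 = 3.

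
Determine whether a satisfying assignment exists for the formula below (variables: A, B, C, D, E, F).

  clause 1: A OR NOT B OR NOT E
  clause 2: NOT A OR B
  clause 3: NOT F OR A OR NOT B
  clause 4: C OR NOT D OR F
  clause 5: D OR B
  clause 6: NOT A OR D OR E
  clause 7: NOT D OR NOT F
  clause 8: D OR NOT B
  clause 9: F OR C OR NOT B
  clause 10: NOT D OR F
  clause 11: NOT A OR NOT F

Try A = false.
Try B = false.
From the singleton clause (D), D = true.
From the singleton clause (NOT F), F = false.
But (F) is also a unit clause — contradiction.
So B must be the other value — set B = true.
From the singleton clause (NOT E), E = false.
From the singleton clause (NOT F), F = false.
From the singleton clause (D), D = true.
But (NOT D) is also a unit clause — contradiction.
Both values of B lead to a conflict.
So A must be the other value — set A = true.
From the singleton clause (B), B = true.
From the singleton clause (D), D = true.
From the singleton clause (NOT F), F = false.
But (F) is also a unit clause — contradiction.
Both values of A lead to a conflict.
No assignment satisfies every clause.

No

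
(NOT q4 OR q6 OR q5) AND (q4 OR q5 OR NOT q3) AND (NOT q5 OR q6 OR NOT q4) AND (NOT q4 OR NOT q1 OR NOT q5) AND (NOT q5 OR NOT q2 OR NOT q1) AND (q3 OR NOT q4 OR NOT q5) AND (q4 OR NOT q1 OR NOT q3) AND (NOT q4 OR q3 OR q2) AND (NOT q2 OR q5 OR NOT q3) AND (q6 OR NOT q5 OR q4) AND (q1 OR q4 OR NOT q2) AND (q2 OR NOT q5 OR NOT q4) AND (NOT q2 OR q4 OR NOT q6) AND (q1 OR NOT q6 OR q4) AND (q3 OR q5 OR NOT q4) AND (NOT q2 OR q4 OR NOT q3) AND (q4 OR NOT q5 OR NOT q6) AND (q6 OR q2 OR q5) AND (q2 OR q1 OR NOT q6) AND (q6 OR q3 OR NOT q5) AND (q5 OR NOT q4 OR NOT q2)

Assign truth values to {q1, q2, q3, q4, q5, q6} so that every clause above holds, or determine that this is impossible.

q1: false; q2: true; q3: true; q4: true; q5: true; q6: true

Try q4 = true.
Try q6 = true.
Try q1 = false.
From the singleton clause (q2), q2 = true.
From the singleton clause (q5), q5 = true.
From the singleton clause (q3), q3 = true.
Every clause now holds.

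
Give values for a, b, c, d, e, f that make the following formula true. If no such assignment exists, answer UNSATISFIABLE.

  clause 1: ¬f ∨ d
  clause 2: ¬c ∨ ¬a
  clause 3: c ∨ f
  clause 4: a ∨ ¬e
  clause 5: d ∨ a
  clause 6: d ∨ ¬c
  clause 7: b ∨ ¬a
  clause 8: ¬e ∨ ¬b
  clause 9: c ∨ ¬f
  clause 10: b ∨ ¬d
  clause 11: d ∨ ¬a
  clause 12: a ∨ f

a ↦ False,  b ↦ True,  c ↦ True,  d ↦ True,  e ↦ False,  f ↦ True

Branch on f: set f = True.
From the singleton clause (d), d = True.
From the singleton clause (c), c = True.
From the singleton clause (¬a), a = False.
From the singleton clause (¬e), e = False.
From the singleton clause (b), b = True.
Every clause now holds.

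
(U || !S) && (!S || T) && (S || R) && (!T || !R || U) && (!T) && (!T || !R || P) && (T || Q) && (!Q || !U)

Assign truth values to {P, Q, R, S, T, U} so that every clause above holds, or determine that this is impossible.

(!T) alone gives T = false.
(!S) alone gives S = false.
(R) alone gives R = true.
(Q) alone gives Q = true.
(!U) alone gives U = false.
No clause remains; P is free.

P=true, Q=true, R=true, S=false, T=false, U=false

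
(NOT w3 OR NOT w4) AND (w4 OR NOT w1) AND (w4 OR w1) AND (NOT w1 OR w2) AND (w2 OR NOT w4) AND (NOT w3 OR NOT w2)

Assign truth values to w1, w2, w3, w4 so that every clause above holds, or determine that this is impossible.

w1: true; w2: true; w3: false; w4: true

Case w3 = false:
Case w4 = true:
(w2) alone gives w2 = true.
All clauses hold; w1 can take either value.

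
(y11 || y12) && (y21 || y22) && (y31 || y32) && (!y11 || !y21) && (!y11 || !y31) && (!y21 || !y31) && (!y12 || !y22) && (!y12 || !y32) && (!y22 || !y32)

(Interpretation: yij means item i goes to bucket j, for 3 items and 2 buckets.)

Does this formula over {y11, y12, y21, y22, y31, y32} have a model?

No

Case y11 = true:
The clause (!y21) is unit, so y21 = false.
The clause (y22) is unit, so y22 = true.
The clause (!y31) is unit, so y31 = false.
The clause (y32) is unit, so y32 = true.
Now (!y32) is unsatisfied and unit — conflict.
Undo y11 and try y11 = false.
The clause (y12) is unit, so y12 = true.
The clause (!y22) is unit, so y22 = false.
The clause (y21) is unit, so y21 = true.
The clause (!y31) is unit, so y31 = false.
The clause (y32) is unit, so y32 = true.
Now (!y32) is unsatisfied and unit — conflict.
Both values of y11 lead to a conflict.
No assignment satisfies every clause.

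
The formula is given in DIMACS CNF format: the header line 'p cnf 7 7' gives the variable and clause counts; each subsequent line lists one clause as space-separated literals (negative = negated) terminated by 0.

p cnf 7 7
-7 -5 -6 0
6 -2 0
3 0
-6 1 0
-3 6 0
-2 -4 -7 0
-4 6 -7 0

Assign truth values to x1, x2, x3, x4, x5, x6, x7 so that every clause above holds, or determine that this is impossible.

x1=True; x2=False; x3=True; x4=False; x5=True; x6=True; x7=False

From the singleton clause (x3), x3 = True.
From the singleton clause (x6), x6 = True.
From the singleton clause (x1), x1 = True.
Suppose x7 = False.
No clause remains; x2, x4, x5 are free.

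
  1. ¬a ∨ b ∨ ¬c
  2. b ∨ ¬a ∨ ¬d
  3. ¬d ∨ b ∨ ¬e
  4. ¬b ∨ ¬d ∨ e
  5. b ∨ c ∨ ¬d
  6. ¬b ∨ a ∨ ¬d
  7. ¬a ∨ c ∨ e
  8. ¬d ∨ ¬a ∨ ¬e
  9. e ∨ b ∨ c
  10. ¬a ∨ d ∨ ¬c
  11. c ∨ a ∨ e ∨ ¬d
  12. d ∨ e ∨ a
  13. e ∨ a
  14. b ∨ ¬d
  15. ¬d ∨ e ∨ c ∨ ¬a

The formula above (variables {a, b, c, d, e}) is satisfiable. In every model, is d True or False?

False

Suppose d = True.
From the singleton clause (b), b = True.
From the singleton clause (e), e = True.
From the singleton clause (a), a = True.
Now (¬a) is unsatisfied and unit — conflict.
So every satisfying assignment has d = False.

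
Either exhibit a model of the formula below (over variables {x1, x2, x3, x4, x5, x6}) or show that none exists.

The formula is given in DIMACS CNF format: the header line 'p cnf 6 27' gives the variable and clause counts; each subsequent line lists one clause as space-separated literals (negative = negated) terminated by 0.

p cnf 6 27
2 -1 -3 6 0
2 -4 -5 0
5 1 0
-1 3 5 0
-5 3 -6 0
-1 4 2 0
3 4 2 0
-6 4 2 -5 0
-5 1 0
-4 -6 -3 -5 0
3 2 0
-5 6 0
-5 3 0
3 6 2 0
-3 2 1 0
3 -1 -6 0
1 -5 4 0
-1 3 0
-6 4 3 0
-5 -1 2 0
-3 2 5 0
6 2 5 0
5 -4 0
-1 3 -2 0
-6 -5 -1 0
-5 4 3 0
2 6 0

Try x5 = False.
(x1) alone gives x1 = True.
(x3) alone gives x3 = True.
(x2) alone gives x2 = True.
(¬x4) alone gives x4 = False.
All clauses hold; x6 can take either value.

x1=True, x2=True, x3=True, x4=False, x5=False, x6=False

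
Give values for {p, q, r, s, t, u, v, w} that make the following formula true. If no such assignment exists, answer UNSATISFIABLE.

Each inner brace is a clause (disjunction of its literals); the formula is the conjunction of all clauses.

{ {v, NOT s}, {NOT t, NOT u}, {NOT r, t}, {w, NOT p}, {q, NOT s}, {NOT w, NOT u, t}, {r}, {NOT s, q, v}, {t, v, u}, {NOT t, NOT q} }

p=false; q=false; r=true; s=false; t=true; u=false; v=true; w=true

(r) alone gives r = true.
(t) alone gives t = true.
(NOT u) alone gives u = false.
(NOT q) alone gives q = false.
(NOT s) alone gives s = false.
Try w = true.
All clauses hold; p, v can take either value.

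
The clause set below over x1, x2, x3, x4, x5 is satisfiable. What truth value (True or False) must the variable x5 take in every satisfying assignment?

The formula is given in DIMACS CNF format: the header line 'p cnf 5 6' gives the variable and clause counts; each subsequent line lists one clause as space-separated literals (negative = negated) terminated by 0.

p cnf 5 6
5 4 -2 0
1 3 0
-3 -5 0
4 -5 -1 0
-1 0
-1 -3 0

Suppose x5 = True.
Unit clause (¬x3) forces x3 = False.
Unit clause (x1) forces x1 = True.
Now (¬x1) is unsatisfied and unit — conflict.
So every satisfying assignment has x5 = False.

False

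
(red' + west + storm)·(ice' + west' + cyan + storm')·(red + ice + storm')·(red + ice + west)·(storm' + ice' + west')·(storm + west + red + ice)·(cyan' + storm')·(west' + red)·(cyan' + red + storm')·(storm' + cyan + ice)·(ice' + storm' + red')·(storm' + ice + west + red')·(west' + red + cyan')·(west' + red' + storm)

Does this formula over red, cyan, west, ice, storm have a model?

Yes, satisfiable

Branch on cyan: set cyan = 1.
The clause (storm') is unit, so storm = 0.
Branch on red: set red = 0.
The clause (west') is unit, so west = 0.
The clause (ice) is unit, so ice = 1.
This assignment satisfies each clause.
A satisfying assignment: red ↦ 0, cyan ↦ 1, west ↦ 0, ice ↦ 1, storm ↦ 0.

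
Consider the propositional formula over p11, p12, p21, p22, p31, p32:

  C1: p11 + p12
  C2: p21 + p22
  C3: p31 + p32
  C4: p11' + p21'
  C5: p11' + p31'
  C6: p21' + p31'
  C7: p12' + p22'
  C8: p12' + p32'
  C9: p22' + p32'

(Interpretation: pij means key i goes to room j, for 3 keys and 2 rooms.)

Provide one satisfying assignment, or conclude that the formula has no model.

Try p11 = 1.
The clause (p21') is unit, so p21 = 0.
The clause (p22) is unit, so p22 = 1.
The clause (p31') is unit, so p31 = 0.
The clause (p32) is unit, so p32 = 1.
That conflicts with the unit clause (p32').
So p11 must be the other value — set p11 = 0.
The clause (p12) is unit, so p12 = 1.
The clause (p22') is unit, so p22 = 0.
The clause (p21) is unit, so p21 = 1.
The clause (p31') is unit, so p31 = 0.
The clause (p32) is unit, so p32 = 1.
That conflicts with the unit clause (p32').
Either choice for p11 ends in contradiction.

UNSATISFIABLE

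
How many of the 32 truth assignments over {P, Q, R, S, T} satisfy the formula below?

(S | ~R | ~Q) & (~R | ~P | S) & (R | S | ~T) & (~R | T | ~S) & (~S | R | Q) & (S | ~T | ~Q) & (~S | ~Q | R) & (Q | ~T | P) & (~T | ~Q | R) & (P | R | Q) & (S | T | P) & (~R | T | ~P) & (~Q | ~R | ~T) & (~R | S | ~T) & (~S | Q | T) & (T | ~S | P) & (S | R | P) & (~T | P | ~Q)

3

There are 2^5 = 32 truth assignments over (P, Q, R, S, T).
Split on Q. With Q = 1, the clauses containing Q are satisfied and ~Q drops from the rest; 1 of the 2^4 = 16 assignments to the other variables satisfy what remains.
With Q = 0, by the same count on the reduced clause set, 2 assignments work.
(One model: P=T, Q=F, R=F, S=F, T=F.)
Total: 1 + 2 = 3.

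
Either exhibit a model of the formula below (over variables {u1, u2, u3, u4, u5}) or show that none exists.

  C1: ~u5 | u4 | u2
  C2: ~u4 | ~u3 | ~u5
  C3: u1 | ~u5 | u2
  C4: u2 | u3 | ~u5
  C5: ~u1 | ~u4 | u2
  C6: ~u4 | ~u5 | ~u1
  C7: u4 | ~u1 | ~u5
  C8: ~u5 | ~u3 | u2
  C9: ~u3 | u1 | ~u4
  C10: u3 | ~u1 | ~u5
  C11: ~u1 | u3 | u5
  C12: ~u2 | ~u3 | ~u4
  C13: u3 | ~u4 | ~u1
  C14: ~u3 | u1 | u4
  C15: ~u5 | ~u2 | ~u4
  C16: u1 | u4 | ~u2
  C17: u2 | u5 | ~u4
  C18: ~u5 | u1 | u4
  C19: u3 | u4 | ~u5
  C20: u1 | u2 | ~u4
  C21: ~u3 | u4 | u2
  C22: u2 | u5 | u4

Try u5 = 0.
Try u1 = 0.
Try u3 = 0.
Try u4 = 1.
(u2) alone gives u2 = 1.
All clauses are satisfied.

u1 ↦ 0; u2 ↦ 1; u3 ↦ 0; u4 ↦ 1; u5 ↦ 0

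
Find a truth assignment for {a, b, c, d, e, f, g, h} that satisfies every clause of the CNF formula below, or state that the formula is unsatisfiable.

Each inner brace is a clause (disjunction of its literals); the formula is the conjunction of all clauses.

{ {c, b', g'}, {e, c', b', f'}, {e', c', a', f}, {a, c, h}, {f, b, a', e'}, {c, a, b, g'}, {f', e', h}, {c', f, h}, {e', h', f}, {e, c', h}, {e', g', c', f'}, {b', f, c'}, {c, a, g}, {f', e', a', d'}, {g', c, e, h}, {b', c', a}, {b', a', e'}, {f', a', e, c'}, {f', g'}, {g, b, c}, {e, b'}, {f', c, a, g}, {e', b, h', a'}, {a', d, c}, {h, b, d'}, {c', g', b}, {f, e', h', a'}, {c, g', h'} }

Case f = 1:
From the singleton clause (g'), g = 0.
Case e = 1:
From the singleton clause (h), h = 1.
Case c = 1:
Case a = 0:
From the singleton clause (b'), b = 0.
No clause remains; d is free.

a ↦ 0, b ↦ 0, c ↦ 1, d ↦ 1, e ↦ 1, f ↦ 1, g ↦ 0, h ↦ 1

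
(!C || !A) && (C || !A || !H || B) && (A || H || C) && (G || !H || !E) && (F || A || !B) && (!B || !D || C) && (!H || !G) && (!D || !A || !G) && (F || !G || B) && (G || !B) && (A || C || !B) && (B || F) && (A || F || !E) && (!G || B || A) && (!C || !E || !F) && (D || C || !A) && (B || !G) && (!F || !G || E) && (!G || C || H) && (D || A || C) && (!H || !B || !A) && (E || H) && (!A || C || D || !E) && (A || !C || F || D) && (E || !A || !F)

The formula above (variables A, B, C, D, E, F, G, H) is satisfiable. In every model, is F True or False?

Suppose F = false.
(B) alone gives B = true.
(A) alone gives A = true.
(!C) alone gives C = false.
(!D) alone gives D = false.
That conflicts with the unit clause (D).
So every satisfying assignment has F = True.

True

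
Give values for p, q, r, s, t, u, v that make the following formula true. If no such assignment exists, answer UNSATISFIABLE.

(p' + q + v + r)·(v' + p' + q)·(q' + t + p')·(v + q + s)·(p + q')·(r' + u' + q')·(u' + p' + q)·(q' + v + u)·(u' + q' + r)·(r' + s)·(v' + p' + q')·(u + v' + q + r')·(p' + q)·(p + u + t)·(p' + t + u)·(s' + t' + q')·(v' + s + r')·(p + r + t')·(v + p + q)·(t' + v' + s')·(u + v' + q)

p=0; q=0; r=1; s=1; t=0; u=1; v=1

Branch on p: set p = 0.
Unit clause (q') forces q = 0.
Unit clause (v) forces v = 1.
Unit clause (u) forces u = 1.
Branch on r: set r = 1.
Unit clause (s) forces s = 1.
Unit clause (t') forces t = 0.
This assignment satisfies each clause.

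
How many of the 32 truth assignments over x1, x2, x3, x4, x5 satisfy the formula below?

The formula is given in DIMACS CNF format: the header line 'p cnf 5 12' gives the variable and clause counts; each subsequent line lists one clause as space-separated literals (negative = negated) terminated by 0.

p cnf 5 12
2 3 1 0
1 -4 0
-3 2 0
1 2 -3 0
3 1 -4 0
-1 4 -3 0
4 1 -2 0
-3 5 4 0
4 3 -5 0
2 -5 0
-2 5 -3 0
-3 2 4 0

6

There are 2^5 = 32 truth assignments over (x1, x2, x3, x4, x5).
Split on x2. With x2 = True, the clauses containing x2 are satisfied and ¬x2 drops from the rest; 4 of the 2^4 = 16 assignments to the other variables satisfy what remains.
With x2 = False, by the same count on the reduced clause set, 2 assignments work.
(One model: x1=T, x2=F, x3=F, x4=F, x5=F.)
Total: 4 + 2 = 6.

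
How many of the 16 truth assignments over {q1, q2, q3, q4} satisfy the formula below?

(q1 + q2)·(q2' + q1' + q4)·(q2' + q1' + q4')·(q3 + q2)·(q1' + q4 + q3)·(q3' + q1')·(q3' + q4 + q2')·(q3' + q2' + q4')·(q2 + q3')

2

There are 2^4 = 16 truth assignments over (q1, q2, q3, q4).
Check each against the 9 clauses (columns in the order q1, q2, q3, q4):
  F F F F  ✗ fails (q1 + q2)
  F F F T  ✗ fails (q1 + q2)
  F F T F  ✗ fails (q1 + q2)
  F F T T  ✗ fails (q1 + q2)
  F T F F  ✓ satisfies all
  F T F T  ✓ satisfies all
  F T T F  ✗ fails (q3' + q4 + q2')
  F T T T  ✗ fails (q3' + q2' + q4')
  T F F F  ✗ fails (q3 + q2)
  T F F T  ✗ fails (q3 + q2)
  T F T F  ✗ fails (q3' + q1')
  T F T T  ✗ fails (q3' + q1')
  T T F F  ✗ fails (q2' + q1' + q4)
  T T F T  ✗ fails (q2' + q1' + q4')
  T T T F  ✗ fails (q2' + q1' + q4)
  T T T T  ✗ fails (q2' + q1' + q4')
2 of the 16 rows are models.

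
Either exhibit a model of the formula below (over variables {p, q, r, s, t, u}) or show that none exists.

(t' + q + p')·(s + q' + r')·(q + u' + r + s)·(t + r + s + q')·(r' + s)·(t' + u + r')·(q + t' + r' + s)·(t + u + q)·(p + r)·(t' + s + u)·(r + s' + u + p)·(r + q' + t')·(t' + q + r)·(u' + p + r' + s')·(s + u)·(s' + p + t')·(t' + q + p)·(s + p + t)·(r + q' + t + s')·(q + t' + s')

Branch on r: set r = 0.
The clause (p) is unit, so p = 1.
Branch on t: set t = 0.
Branch on s: set s = 1.
The clause (q') is unit, so q = 0.
The clause (u) is unit, so u = 1.
All clauses are satisfied.

p=1, q=0, r=0, s=1, t=0, u=1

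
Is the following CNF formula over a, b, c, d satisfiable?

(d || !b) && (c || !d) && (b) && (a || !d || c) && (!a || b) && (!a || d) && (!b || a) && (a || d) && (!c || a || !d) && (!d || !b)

No, unsatisfiable

From the singleton clause (b), b = true.
From the singleton clause (d), d = true.
That conflicts with the unit clause (!d).
No assignment satisfies every clause.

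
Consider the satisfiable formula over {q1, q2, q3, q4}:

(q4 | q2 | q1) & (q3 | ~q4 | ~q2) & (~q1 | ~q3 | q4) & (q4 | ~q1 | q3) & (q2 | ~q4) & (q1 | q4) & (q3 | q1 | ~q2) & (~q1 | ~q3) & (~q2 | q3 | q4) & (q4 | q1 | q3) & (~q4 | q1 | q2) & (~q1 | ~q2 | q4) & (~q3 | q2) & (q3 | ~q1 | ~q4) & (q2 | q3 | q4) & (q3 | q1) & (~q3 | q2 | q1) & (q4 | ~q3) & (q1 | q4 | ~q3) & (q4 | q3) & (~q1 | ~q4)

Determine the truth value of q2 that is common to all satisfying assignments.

True

Suppose q2 = 0.
Unit clause (~q4) forces q4 = 0.
Unit clause (q1) forces q1 = 1.
Unit clause (~q3) forces q3 = 0.
Now (q3) is unsatisfied and unit — conflict.
So every satisfying assignment has q2 = True.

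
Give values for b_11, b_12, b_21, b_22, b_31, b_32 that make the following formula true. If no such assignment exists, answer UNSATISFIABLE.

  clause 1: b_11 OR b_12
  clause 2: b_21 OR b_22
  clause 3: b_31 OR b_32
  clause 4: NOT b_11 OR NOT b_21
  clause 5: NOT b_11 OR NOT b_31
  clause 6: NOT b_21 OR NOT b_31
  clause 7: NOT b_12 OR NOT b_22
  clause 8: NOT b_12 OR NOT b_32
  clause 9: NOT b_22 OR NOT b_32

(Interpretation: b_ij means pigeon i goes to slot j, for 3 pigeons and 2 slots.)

Suppose b_11 = true.
(NOT b_21) alone gives b_21 = false.
(b_22) alone gives b_22 = true.
(NOT b_31) alone gives b_31 = false.
(b_32) alone gives b_32 = true.
That conflicts with the unit clause (NOT b_32).
So b_11 must be the other value — set b_11 = false.
(b_12) alone gives b_12 = true.
(NOT b_22) alone gives b_22 = false.
(b_21) alone gives b_21 = true.
(NOT b_31) alone gives b_31 = false.
(b_32) alone gives b_32 = true.
That conflicts with the unit clause (NOT b_32).
Both values of b_11 lead to a conflict.

UNSATISFIABLE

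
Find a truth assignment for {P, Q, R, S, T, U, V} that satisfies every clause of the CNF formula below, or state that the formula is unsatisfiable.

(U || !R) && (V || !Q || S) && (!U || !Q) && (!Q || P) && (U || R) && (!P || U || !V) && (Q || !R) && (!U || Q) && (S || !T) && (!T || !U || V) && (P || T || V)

Suppose U = true.
Unit clause (!Q) forces Q = false.
That conflicts with the unit clause (Q).
Backtrack on U: now try U = false.
Unit clause (!R) forces R = false.
That conflicts with the unit clause (R).
Both values of U lead to a conflict.

UNSATISFIABLE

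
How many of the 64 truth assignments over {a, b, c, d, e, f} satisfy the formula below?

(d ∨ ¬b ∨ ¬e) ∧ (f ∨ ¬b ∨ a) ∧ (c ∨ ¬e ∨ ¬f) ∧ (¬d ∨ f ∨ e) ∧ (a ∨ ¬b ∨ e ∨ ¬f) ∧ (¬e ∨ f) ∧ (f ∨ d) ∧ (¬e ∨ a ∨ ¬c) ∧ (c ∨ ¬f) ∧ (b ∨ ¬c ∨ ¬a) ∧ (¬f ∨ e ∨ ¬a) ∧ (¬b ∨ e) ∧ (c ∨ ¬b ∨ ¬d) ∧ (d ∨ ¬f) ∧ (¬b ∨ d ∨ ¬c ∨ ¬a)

2

There are 2^6 = 64 truth assignments over (a, b, c, d, e, f).
Split on e. With e = True, the clauses containing e are satisfied and ¬e drops from the rest; 1 of the 2^5 = 32 assignments to the other variables satisfy what remains.
With e = False, by the same count on the reduced clause set, 1 assignment works.
Total: 1 + 1 = 2.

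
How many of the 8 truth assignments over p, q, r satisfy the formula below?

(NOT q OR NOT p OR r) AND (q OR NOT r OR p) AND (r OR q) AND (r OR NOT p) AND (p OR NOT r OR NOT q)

3

There are 2^3 = 8 truth assignments over (p, q, r).
Split on q. With q = true, the clauses containing q are satisfied and NOT q drops from the rest; 2 of the 2^2 = 4 assignments to the other variables satisfy what remains.
With q = false, by the same count on the reduced clause set, 1 assignment works.
(One model: p=F, q=T, r=F.)
Total: 2 + 1 = 3.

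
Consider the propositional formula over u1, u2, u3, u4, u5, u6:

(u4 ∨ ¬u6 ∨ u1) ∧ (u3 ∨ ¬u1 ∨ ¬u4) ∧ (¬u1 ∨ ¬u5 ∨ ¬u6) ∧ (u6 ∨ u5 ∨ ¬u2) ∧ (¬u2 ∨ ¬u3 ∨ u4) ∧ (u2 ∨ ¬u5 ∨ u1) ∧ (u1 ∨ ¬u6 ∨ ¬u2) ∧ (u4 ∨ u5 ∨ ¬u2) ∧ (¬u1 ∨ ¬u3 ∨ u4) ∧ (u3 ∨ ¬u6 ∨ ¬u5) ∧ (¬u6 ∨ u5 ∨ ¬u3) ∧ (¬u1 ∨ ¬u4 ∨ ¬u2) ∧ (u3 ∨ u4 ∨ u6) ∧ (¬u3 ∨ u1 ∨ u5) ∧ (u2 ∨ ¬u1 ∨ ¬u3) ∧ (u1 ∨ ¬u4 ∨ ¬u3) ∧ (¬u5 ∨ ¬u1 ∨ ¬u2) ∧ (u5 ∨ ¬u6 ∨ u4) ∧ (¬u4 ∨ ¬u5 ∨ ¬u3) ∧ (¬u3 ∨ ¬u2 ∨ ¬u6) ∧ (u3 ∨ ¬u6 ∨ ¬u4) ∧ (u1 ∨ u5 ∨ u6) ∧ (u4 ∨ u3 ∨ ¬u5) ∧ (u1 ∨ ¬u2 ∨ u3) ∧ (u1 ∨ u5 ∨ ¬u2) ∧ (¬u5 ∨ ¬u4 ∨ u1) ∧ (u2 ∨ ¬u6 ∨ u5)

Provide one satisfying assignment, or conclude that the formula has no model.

UNSATISFIABLE

Branch on u4: set u4 = True.
Branch on u3: set u3 = True.
Unit clause (u1) forces u1 = True.
Unit clause (¬u2) forces u2 = False.
That conflicts with the unit clause (u2).
So u3 must be the other value — set u3 = False.
Unit clause (¬u1) forces u1 = False.
Unit clause (¬u6) forces u6 = False.
Unit clause (u5) forces u5 = True.
That conflicts with the unit clause (¬u5).
Either choice for u3 ends in contradiction.
So u4 must be the other value — set u4 = False.
Branch on u6: set u6 = False.
Unit clause (u3) forces u3 = True.
Unit clause (¬u2) forces u2 = False.
Unit clause (¬u1) forces u1 = False.
Unit clause (¬u5) forces u5 = False.
That conflicts with the unit clause (u5).
So u6 must be the other value — set u6 = True.
Unit clause (u1) forces u1 = True.
Unit clause (¬u5) forces u5 = False.
That conflicts with the unit clause (u5).
Either choice for u6 ends in contradiction.
Either choice for u4 ends in contradiction.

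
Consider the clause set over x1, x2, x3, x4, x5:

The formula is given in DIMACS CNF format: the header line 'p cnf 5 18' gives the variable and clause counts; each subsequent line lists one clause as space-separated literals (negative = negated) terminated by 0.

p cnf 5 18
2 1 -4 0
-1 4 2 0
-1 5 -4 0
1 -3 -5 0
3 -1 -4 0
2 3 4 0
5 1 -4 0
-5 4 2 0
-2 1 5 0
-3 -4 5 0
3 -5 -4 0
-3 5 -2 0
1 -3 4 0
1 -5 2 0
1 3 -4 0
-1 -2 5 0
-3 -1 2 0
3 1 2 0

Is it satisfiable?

Yes

Case x2 = True:
Case x1 = True:
Unit clause (x5) forces x5 = True.
Case x3 = False:
Unit clause (¬x4) forces x4 = False.
All clauses are satisfied.
A satisfying assignment: x1 ↦ True; x2 ↦ True; x3 ↦ False; x4 ↦ False; x5 ↦ True.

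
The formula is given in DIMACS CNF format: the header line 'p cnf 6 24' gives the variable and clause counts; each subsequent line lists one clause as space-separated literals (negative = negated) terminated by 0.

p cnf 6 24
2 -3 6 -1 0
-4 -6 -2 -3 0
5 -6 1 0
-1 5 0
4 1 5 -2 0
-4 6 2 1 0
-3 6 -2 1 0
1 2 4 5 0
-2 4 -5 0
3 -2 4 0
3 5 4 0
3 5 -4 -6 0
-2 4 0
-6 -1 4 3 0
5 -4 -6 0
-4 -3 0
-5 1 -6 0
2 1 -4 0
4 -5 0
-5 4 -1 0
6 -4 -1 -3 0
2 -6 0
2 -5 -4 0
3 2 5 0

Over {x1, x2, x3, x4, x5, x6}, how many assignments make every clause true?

4

There are 2^6 = 64 truth assignments over (x1, x2, x3, x4, x5, x6).
Split on x4. With x4 = True, the clauses containing x4 are satisfied and ¬x4 drops from the rest; 4 of the 2^5 = 32 assignments to the other variables satisfy what remains.
With x4 = False, by the same count on the reduced clause set, 0 assignments work.
Total: 4 + 0 = 4.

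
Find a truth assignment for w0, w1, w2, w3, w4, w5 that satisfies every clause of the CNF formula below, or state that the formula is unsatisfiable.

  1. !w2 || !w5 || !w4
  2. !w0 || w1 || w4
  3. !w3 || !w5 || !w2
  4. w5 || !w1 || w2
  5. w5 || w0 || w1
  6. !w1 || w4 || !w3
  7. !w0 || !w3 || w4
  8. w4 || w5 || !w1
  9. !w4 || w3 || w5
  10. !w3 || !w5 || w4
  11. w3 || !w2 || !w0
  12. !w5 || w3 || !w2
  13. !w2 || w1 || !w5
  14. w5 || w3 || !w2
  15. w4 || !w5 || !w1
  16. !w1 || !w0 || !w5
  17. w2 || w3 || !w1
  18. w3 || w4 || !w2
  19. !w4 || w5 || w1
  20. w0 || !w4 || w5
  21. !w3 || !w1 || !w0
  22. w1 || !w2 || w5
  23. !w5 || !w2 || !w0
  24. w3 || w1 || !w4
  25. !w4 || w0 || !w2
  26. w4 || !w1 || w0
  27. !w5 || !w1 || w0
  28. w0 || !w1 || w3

w0: true, w1: false, w2: false, w3: true, w4: true, w5: true

Suppose w2 = false.
Suppose w5 = true.
Suppose w3 = true.
(w4) alone gives w4 = true.
Suppose w1 = false.
Every clause is now satisfied; w0 is unconstrained.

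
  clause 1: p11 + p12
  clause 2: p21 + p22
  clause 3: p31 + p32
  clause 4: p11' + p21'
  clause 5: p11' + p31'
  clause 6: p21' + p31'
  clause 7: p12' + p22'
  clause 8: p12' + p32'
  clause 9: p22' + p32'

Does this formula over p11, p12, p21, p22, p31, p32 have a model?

Suppose p11 = 1.
The clause (p21') is unit, so p21 = 0.
The clause (p22) is unit, so p22 = 1.
The clause (p31') is unit, so p31 = 0.
The clause (p32) is unit, so p32 = 1.
But (p32') is also a unit clause — contradiction.
That branch fails; take p11 = 0 instead.
The clause (p12) is unit, so p12 = 1.
The clause (p22') is unit, so p22 = 0.
The clause (p21) is unit, so p21 = 1.
The clause (p31') is unit, so p31 = 0.
The clause (p32) is unit, so p32 = 1.
But (p32') is also a unit clause — contradiction.
Neither p11 = 1 nor p11 = 0 works.
No assignment satisfies every clause.

Unsatisfiable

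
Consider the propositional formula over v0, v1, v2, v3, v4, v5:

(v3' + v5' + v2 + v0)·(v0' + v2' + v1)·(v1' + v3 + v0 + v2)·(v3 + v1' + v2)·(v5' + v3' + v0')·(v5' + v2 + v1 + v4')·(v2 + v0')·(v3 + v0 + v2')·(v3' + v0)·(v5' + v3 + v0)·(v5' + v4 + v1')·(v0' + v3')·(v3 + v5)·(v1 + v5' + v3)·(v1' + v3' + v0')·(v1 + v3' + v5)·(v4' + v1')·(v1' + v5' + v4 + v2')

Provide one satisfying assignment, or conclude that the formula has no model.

Case v2 = 1:
Case v0 = 0:
From the singleton clause (v3), v3 = 1.
That conflicts with the unit clause (v3').
Undo v0 and try v0 = 1.
From the singleton clause (v1), v1 = 1.
From the singleton clause (v3'), v3 = 0.
From the singleton clause (v5), v5 = 1.
From the singleton clause (v4), v4 = 1.
That conflicts with the unit clause (v4').
Neither v0 = 1 nor v0 = 0 works.
Undo v2 and try v2 = 0.
From the singleton clause (v0'), v0 = 0.
From the singleton clause (v3'), v3 = 0.
From the singleton clause (v1'), v1 = 0.
From the singleton clause (v5'), v5 = 0.
That conflicts with the unit clause (v5).
Neither v2 = 1 nor v2 = 0 works.

UNSATISFIABLE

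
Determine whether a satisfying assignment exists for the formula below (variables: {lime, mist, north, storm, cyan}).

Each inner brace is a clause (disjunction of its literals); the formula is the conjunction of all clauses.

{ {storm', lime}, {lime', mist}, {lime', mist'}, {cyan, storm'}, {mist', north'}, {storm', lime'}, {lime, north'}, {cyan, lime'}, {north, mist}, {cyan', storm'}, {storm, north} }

Case storm = 0:
From the singleton clause (north), north = 1.
From the singleton clause (mist'), mist = 0.
From the singleton clause (lime'), lime = 0.
But (lime) is also a unit clause — contradiction.
Undo storm and try storm = 1.
From the singleton clause (lime), lime = 1.
But (lime') is also a unit clause — contradiction.
Neither storm = 1 nor storm = 0 works.
No assignment satisfies every clause.

No, unsatisfiable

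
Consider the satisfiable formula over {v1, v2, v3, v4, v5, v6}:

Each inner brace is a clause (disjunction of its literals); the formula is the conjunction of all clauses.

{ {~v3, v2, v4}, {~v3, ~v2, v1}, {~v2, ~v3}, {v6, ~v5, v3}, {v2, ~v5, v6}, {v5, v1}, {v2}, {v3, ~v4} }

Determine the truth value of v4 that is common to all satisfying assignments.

False

Suppose v4 = 1.
Unit clause (v2) forces v2 = 1.
Unit clause (~v3) forces v3 = 0.
Now (v3) is unsatisfied and unit — conflict.
So every satisfying assignment has v4 = False.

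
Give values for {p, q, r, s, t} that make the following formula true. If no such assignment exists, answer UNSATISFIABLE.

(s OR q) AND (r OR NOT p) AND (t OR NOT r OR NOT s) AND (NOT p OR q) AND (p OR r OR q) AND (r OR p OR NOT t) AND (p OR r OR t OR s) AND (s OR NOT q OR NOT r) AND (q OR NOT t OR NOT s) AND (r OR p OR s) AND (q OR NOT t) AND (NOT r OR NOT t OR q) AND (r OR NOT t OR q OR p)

p ↦ true; q ↦ true; r ↦ true; s ↦ true; t ↦ true

Try s = true.
Try r = true.
The clause (t) is unit, so t = true.
The clause (q) is unit, so q = true.
All clauses hold; p can take either value.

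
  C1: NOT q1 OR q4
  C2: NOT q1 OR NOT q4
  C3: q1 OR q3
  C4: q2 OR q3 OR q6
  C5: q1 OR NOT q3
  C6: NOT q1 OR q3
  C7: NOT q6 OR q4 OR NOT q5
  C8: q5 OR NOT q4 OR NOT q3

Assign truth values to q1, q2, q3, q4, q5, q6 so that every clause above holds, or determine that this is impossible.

Try q1 = false.
(q3) alone gives q3 = true.
Now (NOT q3) is unsatisfied and unit — conflict.
Undo q1 and try q1 = true.
(q4) alone gives q4 = true.
Now (NOT q4) is unsatisfied and unit — conflict.
Either choice for q1 ends in contradiction.

UNSATISFIABLE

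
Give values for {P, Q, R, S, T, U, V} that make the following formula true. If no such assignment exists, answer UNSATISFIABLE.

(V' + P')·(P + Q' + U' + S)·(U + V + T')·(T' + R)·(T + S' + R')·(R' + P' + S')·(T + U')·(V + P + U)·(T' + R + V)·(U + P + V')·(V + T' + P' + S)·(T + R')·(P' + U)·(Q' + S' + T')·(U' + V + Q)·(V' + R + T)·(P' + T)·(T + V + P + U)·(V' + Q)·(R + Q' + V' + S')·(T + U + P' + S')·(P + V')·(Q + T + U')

Suppose V = 0.
Suppose U = 1.
(T) alone gives T = 1.
(R) alone gives R = 1.
(Q) alone gives Q = 1.
(S') alone gives S = 0.
(P) alone gives P = 1.
Now (P') is unsatisfied and unit — conflict.
That branch fails; take U = 0 instead.
(T') alone gives T = 0.
(P) alone gives P = 1.
Now (P') is unsatisfied and unit — conflict.
Neither U = 1 nor U = 0 works.
That branch fails; take V = 1 instead.
(P') alone gives P = 0.
Now (P) is unsatisfied and unit — conflict.
Neither V = 1 nor V = 0 works.

UNSATISFIABLE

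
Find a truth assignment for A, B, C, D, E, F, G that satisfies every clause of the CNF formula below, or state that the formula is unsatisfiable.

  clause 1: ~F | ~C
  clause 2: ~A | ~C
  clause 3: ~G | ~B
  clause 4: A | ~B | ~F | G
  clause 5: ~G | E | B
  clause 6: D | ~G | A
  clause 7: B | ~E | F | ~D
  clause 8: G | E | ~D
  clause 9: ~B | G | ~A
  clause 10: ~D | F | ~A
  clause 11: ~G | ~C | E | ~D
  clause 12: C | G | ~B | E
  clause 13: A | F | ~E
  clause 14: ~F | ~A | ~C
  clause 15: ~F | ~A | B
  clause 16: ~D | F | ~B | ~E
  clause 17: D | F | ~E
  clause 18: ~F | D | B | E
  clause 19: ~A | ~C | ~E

Try F = 1.
The clause (~C) is unit, so C = 0.
Try G = 0.
Try A = 0.
The clause (~B) is unit, so B = 0.
Try E = 1.
No clause remains; D is free.

A=0,  B=0,  C=0,  D=0,  E=1,  F=1,  G=0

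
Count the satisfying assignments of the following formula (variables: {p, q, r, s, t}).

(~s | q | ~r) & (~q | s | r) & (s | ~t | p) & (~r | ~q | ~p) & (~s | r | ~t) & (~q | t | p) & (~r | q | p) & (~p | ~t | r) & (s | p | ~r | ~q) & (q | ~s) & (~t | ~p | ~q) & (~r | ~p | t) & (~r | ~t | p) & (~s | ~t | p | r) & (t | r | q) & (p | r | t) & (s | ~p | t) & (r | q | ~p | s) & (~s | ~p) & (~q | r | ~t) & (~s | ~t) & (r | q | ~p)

There are 2^5 = 32 truth assignments over (p, q, r, s, t).
Split on q. With q = 1, the clauses containing q are satisfied and ~q drops from the rest; 0 of the 2^4 = 16 assignments to the other variables satisfy what remains.
With q = 0, by the same count on the reduced clause set, 1 assignment works.
(One model: p=T, q=F, r=T, s=F, t=T.)
Total: 0 + 1 = 1.

1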